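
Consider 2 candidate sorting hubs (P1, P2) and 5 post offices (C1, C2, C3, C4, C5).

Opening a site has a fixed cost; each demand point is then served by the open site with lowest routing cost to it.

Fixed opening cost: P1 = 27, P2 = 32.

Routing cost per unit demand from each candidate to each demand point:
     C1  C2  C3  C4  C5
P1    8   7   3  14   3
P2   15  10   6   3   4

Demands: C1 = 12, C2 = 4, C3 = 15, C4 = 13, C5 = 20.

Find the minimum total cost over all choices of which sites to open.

Open {P1, P2}: assign each demand point to its cheapest open site.
  C1→P1 12×8=96, C2→P1 4×7=28, C3→P1 15×3=45, C4→P2 13×3=39, C5→P1 20×3=60
  routing cost 268, fixed 59 → total 327.
Compare {P1}: routing cost 411 + fixed 27 = 438.
Compare {P2}: routing cost 429 + fixed 32 = 461.

327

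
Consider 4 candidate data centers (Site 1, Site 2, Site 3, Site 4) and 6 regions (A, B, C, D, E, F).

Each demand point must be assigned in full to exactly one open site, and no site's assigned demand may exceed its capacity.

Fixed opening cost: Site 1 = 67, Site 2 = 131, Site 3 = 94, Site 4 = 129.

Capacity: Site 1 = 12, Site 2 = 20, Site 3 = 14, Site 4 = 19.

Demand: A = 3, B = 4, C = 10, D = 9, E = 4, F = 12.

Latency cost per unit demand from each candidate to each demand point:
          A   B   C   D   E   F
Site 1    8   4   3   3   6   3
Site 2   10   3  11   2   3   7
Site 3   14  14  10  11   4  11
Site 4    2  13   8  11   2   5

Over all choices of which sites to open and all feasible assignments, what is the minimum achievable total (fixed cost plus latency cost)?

Open {Site 1, Site 2, Site 4}; cheapest assignment that respects the capacities:
  Site 1 (cap 12, load 10): C — cost 10×3 = 30
  Site 2 (cap 20, load 13): B, D — cost 4×3 + 9×2 = 30
  Site 4 (cap 19, load 19): A, E, F — cost 3×2 + 4×2 + 12×5 = 74
  Shipping 134, fixed 327 → total 461.
  Any other capacity-feasible assignment to {Site 1, Site 2, Site 4} ships for at least 134.
Compare {Site 1, Site 2, Site 3}: its best feasible assignment gives total 500.
Compare {Site 1, Site 3, Site 4}: its best feasible assignment gives total 547.
Every other set of open sites that can feasibly serve all demand totals ≥ 500 even under its best assignment. Minimum: 461.

461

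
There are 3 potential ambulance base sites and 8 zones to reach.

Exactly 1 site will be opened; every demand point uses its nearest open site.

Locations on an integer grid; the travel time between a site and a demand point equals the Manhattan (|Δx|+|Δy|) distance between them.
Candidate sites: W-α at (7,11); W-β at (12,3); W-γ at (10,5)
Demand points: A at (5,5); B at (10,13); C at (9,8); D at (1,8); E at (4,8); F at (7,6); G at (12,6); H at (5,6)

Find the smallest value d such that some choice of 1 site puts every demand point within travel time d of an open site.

Open {W-α}.
  Farthest demand point is G at travel time 10 (to W-α); all others are ≤ 10.
With {W-γ} the worst case is 12.
With {W-β} the worst case is 16.
No size-1 selection achieves below 10.

10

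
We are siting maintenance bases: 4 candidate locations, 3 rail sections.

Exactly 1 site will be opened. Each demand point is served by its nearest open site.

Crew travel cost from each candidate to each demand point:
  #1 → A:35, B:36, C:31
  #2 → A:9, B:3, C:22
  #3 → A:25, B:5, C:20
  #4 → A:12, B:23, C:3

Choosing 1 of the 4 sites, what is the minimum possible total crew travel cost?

34

Open {#2}.
  A→#2 9, B→#2 3, C→#2 22  ⇒ total 34.
Compare {#4}: total 38.
Compare {#3}: total 50.
No size-1 selection does better; minimum is 34.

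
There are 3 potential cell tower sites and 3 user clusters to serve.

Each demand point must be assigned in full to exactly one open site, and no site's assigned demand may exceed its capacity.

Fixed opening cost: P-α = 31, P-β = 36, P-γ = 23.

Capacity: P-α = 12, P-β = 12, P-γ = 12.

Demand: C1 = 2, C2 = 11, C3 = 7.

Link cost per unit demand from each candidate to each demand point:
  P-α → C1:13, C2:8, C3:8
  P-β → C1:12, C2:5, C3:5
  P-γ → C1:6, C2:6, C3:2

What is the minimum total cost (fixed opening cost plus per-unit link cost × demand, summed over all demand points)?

140

Open {P-β, P-γ}; cheapest assignment that respects the capacities:
  P-β (cap 12, load 11): C2 — cost 11×5 = 55
  P-γ (cap 12, load 9): C1, C3 — cost 2×6 + 7×2 = 26
  Shipping 81, fixed 59 → total 140.
  Any other capacity-feasible assignment to {P-β, P-γ} ships for at least 81.
Compare {P-α, P-γ}: its best feasible assignment gives total 168.
Compare {P-α, P-β, P-γ}: its best feasible assignment gives total 171.
Every other set of open sites that can feasibly serve all demand totals ≥ 168 even under its best assignment. Minimum: 140.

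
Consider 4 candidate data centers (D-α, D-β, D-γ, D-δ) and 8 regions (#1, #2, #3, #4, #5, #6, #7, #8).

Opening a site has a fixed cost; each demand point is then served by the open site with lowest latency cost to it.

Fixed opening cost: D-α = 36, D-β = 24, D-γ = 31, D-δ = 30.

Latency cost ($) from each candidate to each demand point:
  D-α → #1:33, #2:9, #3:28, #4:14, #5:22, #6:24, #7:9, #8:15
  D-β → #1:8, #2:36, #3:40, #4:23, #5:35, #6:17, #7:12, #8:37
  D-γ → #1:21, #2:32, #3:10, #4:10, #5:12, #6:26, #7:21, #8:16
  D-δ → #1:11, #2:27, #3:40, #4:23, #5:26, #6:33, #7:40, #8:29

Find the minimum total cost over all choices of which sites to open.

Open {D-β, D-γ}: assign each demand point to its cheapest open site.
  #1→D-β 8, #2→D-γ 32, #3→D-γ 10, #4→D-γ 10, #5→D-γ 12, #6→D-β 17, #7→D-β 12, #8→D-γ 16
  latency cost 117, fixed 55 → total 172.
Compare {D-α, D-γ}: latency cost 110 + fixed 67 = 177.
Compare {D-γ}: latency cost 148 + fixed 31 = 179.
Compare {D-α, D-β, D-γ}: latency cost 90 + fixed 91 = 181.
All other subsets cost ≥ 177. Minimum total cost: 172.

172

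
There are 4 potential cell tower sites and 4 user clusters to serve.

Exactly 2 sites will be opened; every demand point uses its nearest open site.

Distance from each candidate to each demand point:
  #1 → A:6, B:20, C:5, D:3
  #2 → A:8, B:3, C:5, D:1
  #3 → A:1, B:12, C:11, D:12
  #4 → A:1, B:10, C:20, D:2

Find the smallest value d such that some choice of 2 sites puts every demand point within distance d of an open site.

Open {#2, #3}.
  Farthest demand point is C at distance 5 (to #2); all others are ≤ 5.
With {#2, #4} the worst case is 5.
With {#1, #2} the worst case is 6.
No size-2 selection achieves below 5.

5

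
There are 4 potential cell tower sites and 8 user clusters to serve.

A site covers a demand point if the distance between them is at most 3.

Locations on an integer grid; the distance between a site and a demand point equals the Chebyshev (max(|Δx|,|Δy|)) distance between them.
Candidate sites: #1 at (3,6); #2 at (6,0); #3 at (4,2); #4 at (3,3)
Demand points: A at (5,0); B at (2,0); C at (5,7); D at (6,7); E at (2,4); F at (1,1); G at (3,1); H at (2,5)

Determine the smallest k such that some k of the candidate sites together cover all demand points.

Coverage sets (demand points within 3 of each site):
  #1: {C, D, E, H}
  #2: {A, G}
  #3: {A, B, E, F, G, H}
  #4: {A, B, E, F, G, H}
No single site covers all 8 demand points.
But {#1, #3} covers everything, so the minimum is 2.

2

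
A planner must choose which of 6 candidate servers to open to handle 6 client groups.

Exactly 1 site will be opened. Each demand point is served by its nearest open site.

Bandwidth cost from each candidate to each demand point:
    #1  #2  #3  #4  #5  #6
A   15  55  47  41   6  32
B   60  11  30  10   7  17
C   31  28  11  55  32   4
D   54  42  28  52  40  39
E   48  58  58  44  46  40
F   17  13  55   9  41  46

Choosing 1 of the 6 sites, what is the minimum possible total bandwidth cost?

Open {B}.
  #1→B 60, #2→B 11, #3→B 30, #4→B 10, #5→B 7, #6→B 17  ⇒ total 135.
Compare {C}: total 161.
Compare {F}: total 181.
No size-1 selection does better; minimum is 135.

135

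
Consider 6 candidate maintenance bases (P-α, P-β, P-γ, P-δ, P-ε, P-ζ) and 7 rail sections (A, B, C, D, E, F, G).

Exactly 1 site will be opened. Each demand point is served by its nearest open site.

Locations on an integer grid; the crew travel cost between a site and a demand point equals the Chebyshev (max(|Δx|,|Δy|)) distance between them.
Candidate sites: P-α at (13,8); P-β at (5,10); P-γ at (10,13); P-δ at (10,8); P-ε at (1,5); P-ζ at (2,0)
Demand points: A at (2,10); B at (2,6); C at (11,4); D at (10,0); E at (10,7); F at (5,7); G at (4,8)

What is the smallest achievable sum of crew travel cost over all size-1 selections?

Open {P-β}.
  A→P-β 3, B→P-β 4, C→P-β 6, D→P-β 10, E→P-β 5, F→P-β 3, G→P-β 2  ⇒ total 33.
Compare {P-δ}: total 40.
Compare {P-ε}: total 41.
No size-1 selection does better; minimum is 33.

33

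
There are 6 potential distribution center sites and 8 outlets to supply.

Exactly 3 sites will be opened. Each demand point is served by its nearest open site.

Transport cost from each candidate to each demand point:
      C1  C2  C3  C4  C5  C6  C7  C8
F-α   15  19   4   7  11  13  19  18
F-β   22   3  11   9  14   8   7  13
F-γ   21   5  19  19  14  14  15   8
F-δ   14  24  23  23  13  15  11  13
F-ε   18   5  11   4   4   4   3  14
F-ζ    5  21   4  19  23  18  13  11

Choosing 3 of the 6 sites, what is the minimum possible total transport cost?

37

Open {F-γ, F-ε, F-ζ}.
  C1→F-ζ 5, C2→F-γ 5, C3→F-ζ 4, C4→F-ε 4, C5→F-ε 4, C6→F-ε 4, C7→F-ε 3, C8→F-γ 8  ⇒ total 37.
Compare {F-β, F-ε, F-ζ}: total 38.
Compare {F-α, F-ε, F-ζ}: total 40.
No size-3 selection does better; minimum is 37.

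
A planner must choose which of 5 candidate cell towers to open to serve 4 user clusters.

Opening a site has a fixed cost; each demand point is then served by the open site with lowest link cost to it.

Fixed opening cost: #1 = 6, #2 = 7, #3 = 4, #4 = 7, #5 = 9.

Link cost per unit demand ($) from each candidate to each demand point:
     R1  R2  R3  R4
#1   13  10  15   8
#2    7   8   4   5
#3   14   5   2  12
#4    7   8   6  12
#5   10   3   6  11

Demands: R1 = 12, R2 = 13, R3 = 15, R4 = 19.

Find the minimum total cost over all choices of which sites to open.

268

Open {#2, #3, #5}: assign each demand point to its cheapest open site.
  R1→#2 12×7=84, R2→#5 13×3=39, R3→#3 15×2=30, R4→#2 19×5=95
  link cost 248, fixed 20 → total 268.
Compare {#1, #2, #3, #5}: link cost 248 + fixed 26 = 274.
Compare {#2, #3, #4, #5}: link cost 248 + fixed 27 = 275.
Compare {#1, #2, #3, #4, #5}: link cost 248 + fixed 33 = 281.
All other subsets cost ≥ 274. Minimum total cost: 268.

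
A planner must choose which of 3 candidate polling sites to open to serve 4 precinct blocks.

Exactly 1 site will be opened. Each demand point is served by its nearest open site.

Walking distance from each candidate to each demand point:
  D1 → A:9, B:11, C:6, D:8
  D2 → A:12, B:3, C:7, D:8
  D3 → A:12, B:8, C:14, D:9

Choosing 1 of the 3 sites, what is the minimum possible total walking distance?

30

Open {D2}.
  A→D2 12, B→D2 3, C→D2 7, D→D2 8  ⇒ total 30.
Compare {D1}: total 34.
Compare {D3}: total 43.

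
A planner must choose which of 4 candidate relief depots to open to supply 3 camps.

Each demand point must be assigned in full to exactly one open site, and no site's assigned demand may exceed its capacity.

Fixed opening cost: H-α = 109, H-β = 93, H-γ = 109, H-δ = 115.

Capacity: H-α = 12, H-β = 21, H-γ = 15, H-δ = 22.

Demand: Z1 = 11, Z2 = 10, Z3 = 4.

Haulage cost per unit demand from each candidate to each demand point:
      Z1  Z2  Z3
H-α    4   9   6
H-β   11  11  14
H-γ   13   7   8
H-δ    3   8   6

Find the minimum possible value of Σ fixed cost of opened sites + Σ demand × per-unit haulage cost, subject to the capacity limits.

351

Open {H-γ, H-δ}; cheapest assignment that respects the capacities:
  H-γ (cap 15, load 10): Z2 — cost 10×7 = 70
  H-δ (cap 22, load 15): Z1, Z3 — cost 11×3 + 4×6 = 57
  Shipping 127, fixed 224 → total 351.
  Any other capacity-feasible assignment to {H-γ, H-δ} ships for at least 127.
Compare {H-α, H-δ}: its best feasible assignment gives total 361.
Compare {H-α, H-γ}: its best feasible assignment gives total 364.
Every other set of open sites that can feasibly serve all demand totals ≥ 361 even under its best assignment. Minimum: 351.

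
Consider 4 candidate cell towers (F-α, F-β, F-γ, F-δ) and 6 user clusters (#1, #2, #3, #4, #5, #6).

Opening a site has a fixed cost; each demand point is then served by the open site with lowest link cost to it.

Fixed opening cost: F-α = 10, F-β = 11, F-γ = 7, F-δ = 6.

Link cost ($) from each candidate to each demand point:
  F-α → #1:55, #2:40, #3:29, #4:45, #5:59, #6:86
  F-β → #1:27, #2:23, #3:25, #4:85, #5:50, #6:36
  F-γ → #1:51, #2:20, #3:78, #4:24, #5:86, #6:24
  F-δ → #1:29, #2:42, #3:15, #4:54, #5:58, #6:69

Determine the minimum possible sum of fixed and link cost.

183

Open {F-γ, F-δ}: assign each demand point to its cheapest open site.
  #1→F-δ 29, #2→F-γ 20, #3→F-δ 15, #4→F-γ 24, #5→F-δ 58, #6→F-γ 24
  link cost 170, fixed 13 → total 183.
Compare {F-β, F-γ, F-δ}: link cost 160 + fixed 24 = 184.
Compare {F-β, F-γ}: link cost 170 + fixed 18 = 188.
Compare {F-α, F-γ, F-δ}: link cost 170 + fixed 23 = 193.
All other subsets cost ≥ 184. Minimum total cost: 183.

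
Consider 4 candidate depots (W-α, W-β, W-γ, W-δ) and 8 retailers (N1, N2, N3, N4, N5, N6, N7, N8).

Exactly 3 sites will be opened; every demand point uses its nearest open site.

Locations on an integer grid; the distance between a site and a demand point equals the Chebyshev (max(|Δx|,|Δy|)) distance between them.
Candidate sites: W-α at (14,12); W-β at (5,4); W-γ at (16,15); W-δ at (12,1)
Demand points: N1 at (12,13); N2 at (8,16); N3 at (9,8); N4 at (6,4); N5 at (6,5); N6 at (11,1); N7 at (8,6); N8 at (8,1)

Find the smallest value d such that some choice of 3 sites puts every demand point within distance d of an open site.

6

Open {W-α, W-β, W-γ}.
  Farthest demand point is N2 at distance 6 (to W-α); all others are ≤ 6.
With {W-α, W-β, W-δ} the worst case is 6.
With {W-α, W-γ, W-δ} the worst case is 6.
No size-3 selection achieves below 6.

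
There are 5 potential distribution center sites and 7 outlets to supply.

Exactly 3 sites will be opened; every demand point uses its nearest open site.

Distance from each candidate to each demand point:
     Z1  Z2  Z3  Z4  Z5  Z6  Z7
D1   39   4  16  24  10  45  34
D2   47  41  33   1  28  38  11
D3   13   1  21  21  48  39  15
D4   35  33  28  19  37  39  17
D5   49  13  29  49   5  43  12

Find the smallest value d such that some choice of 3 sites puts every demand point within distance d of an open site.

Open {D1, D2, D3}.
  Farthest demand point is Z6 at distance 38 (to D2); all others are ≤ 38.
With {D1, D2, D4} the worst case is 38.
With {D2, D3, D4} the worst case is 38.
No size-3 selection achieves below 38.

38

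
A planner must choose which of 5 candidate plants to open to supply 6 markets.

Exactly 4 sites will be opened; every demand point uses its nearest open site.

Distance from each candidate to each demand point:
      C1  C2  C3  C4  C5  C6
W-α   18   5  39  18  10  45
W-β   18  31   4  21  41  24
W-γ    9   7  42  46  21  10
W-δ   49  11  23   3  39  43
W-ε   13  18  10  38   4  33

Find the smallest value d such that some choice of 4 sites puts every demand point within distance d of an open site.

Open {W-α, W-β, W-γ, W-δ}.
  Farthest demand point is C5 at distance 10 (to W-α); all others are ≤ 10.
With {W-α, W-γ, W-δ, W-ε} the worst case is 10.
With {W-β, W-γ, W-δ, W-ε} the worst case is 10.
No size-4 selection achieves below 10.

10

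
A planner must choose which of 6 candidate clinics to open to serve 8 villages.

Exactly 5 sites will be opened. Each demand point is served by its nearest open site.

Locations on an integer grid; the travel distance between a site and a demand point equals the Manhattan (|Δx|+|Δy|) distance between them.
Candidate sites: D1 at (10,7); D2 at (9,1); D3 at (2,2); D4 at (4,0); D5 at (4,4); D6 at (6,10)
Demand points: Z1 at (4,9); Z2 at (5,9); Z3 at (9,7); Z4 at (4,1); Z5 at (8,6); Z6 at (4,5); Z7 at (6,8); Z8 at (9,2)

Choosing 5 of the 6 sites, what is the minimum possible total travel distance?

14

Open {D1, D2, D4, D5, D6}.
  Z1→D6 3, Z2→D6 2, Z3→D1 1, Z4→D4 1, Z5→D1 3, Z6→D5 1, Z7→D6 2, Z8→D2 1  ⇒ total 14.
Compare {D1, D2, D3, D5, D6}: total 16.
Compare {D1, D2, D3, D4, D6}: total 18.
No size-5 selection does better; minimum is 14.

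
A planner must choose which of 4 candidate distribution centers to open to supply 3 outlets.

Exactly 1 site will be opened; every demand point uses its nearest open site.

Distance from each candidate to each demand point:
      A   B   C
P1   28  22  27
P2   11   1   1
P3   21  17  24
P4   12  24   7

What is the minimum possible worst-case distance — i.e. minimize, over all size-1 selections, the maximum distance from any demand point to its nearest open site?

11

Open {P2}.
  Farthest demand point is A at distance 11 (to P2); all others are ≤ 11.
With {P3} the worst case is 24.
With {P4} the worst case is 24.
No size-1 selection achieves below 11.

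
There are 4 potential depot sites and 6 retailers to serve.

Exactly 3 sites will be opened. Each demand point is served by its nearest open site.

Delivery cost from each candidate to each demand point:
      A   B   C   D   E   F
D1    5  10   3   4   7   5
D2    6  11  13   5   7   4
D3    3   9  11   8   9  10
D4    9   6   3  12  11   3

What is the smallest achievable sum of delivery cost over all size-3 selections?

26

Open {D1, D3, D4}.
  A→D3 3, B→D4 6, C→D1 3, D→D1 4, E→D1 7, F→D4 3  ⇒ total 26.
Compare {D2, D3, D4}: total 27.
Compare {D1, D2, D4}: total 28.
No size-3 selection does better; minimum is 26.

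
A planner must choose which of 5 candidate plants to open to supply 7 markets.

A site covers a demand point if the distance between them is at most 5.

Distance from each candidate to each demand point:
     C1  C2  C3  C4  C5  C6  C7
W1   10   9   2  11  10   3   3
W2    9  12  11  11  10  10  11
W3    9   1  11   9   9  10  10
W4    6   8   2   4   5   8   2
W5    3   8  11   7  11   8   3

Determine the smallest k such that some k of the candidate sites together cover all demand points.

4

Coverage sets (demand points within 5 of each site):
  W1: {C3, C6, C7}
  W2: {}
  W3: {C2}
  W4: {C3, C4, C5, C7}
  W5: {C1, C7}
No 3 sites suffice: every size-3 union leaves at least one demand point uncovered.
But {W1, W3, W4, W5} covers everything, so the minimum is 4.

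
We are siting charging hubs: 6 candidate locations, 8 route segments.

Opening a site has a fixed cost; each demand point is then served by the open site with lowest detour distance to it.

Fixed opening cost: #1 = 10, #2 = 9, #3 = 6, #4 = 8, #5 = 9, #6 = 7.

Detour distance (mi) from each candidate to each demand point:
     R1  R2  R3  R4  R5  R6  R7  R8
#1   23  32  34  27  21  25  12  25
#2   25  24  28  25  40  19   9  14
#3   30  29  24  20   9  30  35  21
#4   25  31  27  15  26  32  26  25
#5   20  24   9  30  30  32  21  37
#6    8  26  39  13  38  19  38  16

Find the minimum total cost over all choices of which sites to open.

136

Open {#2, #3, #5, #6}: assign each demand point to its cheapest open site.
  R1→#6 8, R2→#2 24, R3→#5 9, R4→#6 13, R5→#3 9, R6→#2 19, R7→#2 9, R8→#2 14
  detour distance 105, fixed 31 → total 136.
Compare {#3, #5, #6}: detour distance 119 + fixed 22 = 141.
Compare {#2, #3, #6}: detour distance 120 + fixed 22 = 142.
Compare {#1, #3, #5, #6}: detour distance 110 + fixed 32 = 142.
All other subsets cost ≥ 141. Minimum total cost: 136.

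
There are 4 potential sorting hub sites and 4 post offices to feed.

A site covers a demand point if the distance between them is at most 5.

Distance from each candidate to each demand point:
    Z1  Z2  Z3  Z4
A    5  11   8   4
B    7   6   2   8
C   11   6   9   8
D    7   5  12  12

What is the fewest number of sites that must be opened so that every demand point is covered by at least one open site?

Coverage sets (demand points within 5 of each site):
  A: {Z1, Z4}
  B: {Z3}
  C: {}
  D: {Z2}
No 2 sites suffice: every size-2 union leaves at least one demand point uncovered.
But {A, B, D} covers everything, so the minimum is 3.

3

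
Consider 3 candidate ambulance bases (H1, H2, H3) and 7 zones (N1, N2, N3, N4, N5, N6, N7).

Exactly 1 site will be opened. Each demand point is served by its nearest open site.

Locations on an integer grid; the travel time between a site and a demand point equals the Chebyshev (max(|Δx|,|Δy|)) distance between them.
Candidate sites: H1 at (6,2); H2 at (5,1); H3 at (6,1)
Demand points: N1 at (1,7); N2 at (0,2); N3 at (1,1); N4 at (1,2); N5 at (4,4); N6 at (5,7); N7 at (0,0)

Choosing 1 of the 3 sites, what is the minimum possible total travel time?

Open {H2}.
  N1→H2 6, N2→H2 5, N3→H2 4, N4→H2 4, N5→H2 3, N6→H2 6, N7→H2 5  ⇒ total 33.
Compare {H1}: total 34.
Compare {H3}: total 37.

33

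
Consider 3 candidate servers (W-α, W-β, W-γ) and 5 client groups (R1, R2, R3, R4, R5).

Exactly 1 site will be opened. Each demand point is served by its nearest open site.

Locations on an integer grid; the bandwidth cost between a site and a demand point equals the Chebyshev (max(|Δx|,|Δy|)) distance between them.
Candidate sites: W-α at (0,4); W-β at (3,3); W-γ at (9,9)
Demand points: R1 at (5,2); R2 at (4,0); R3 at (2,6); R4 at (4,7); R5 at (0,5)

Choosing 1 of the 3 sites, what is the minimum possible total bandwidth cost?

15

Open {W-β}.
  R1→W-β 2, R2→W-β 3, R3→W-β 3, R4→W-β 4, R5→W-β 3  ⇒ total 15.
Compare {W-α}: total 16.
Compare {W-γ}: total 37.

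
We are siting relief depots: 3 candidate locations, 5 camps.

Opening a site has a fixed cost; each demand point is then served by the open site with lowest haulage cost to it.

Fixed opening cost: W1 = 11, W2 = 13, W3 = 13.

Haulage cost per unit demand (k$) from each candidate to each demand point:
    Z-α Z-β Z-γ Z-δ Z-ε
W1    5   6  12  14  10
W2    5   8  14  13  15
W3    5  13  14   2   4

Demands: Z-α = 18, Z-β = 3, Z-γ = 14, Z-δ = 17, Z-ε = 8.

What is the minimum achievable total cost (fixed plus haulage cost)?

Open {W1, W3}: assign each demand point to its cheapest open site.
  Z-α→W1 18×5=90, Z-β→W1 3×6=18, Z-γ→W1 14×12=168, Z-δ→W3 17×2=34, Z-ε→W3 8×4=32
  haulage cost 342, fixed 24 → total 366.
Compare {W1, W2, W3}: haulage cost 342 + fixed 37 = 379.
Compare {W2, W3}: haulage cost 376 + fixed 26 = 402.
Compare {W3}: haulage cost 391 + fixed 13 = 404.
All other subsets cost ≥ 379. Minimum total cost: 366.

366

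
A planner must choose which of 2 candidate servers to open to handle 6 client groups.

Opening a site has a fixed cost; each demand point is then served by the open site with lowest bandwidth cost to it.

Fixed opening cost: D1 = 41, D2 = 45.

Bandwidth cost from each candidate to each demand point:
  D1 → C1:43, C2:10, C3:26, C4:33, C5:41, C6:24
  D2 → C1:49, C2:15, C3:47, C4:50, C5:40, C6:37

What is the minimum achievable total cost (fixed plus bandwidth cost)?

Open {D1}: assign each demand point to its cheapest open site.
  C1→D1 43, C2→D1 10, C3→D1 26, C4→D1 33, C5→D1 41, C6→D1 24
  bandwidth cost 177, fixed 41 → total 218.
Compare {D1, D2}: bandwidth cost 176 + fixed 86 = 262.
Compare {D2}: bandwidth cost 238 + fixed 45 = 283.

218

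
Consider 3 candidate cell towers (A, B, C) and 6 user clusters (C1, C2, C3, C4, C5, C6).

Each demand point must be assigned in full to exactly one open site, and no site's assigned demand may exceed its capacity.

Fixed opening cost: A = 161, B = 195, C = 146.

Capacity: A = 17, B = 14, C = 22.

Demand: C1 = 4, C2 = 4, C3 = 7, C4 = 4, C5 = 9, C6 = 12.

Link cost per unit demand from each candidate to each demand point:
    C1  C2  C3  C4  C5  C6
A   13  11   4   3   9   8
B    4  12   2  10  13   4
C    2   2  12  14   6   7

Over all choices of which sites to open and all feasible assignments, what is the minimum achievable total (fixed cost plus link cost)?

Open {A, B, C}; cheapest assignment that respects the capacities:
  A (cap 17, load 11): C3, C4 — cost 7×4 + 4×3 = 40
  B (cap 14, load 12): C6 — cost 12×4 = 48
  C (cap 22, load 17): C1, C2, C5 — cost 4×2 + 4×2 + 9×6 = 70
  Shipping 158, fixed 502 → total 660.
  Any other capacity-feasible assignment to {A, B, C} ships for at least 158.
Total demand is 40 and no other set of sites has combined capacity ≥ 40, so {A, B, C} is the only feasible choice of open sites. Minimum: 660.

660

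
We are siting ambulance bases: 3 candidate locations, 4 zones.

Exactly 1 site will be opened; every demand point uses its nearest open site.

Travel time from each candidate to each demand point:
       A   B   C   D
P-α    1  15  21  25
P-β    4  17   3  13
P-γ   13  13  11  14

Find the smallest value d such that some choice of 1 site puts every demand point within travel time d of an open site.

Open {P-γ}.
  Farthest demand point is D at travel time 14 (to P-γ); all others are ≤ 14.
With {P-β} the worst case is 17.
With {P-α} the worst case is 25.
No size-1 selection achieves below 14.

14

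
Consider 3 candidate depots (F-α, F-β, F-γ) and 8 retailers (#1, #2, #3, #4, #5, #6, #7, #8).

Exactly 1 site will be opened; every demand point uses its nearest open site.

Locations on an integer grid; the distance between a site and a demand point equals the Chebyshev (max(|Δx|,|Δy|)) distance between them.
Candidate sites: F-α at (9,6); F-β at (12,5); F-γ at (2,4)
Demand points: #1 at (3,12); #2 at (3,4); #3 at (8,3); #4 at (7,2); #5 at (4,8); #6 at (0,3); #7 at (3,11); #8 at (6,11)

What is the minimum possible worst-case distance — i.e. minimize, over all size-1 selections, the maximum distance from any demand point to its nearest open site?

8

Open {F-γ}.
  Farthest demand point is #1 at distance 8 (to F-γ); all others are ≤ 8.
With {F-α} the worst case is 9.
With {F-β} the worst case is 12.
No size-1 selection achieves below 8.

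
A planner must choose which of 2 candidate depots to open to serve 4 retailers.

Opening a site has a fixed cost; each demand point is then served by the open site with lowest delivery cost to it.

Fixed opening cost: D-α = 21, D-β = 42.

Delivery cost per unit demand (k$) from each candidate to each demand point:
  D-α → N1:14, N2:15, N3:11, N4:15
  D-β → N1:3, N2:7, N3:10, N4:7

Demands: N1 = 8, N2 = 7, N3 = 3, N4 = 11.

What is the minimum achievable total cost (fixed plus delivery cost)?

222

Open {D-β}: assign each demand point to its cheapest open site.
  N1→D-β 8×3=24, N2→D-β 7×7=49, N3→D-β 3×10=30, N4→D-β 11×7=77
  delivery cost 180, fixed 42 → total 222.
Compare {D-α, D-β}: delivery cost 180 + fixed 63 = 243.
Compare {D-α}: delivery cost 415 + fixed 21 = 436.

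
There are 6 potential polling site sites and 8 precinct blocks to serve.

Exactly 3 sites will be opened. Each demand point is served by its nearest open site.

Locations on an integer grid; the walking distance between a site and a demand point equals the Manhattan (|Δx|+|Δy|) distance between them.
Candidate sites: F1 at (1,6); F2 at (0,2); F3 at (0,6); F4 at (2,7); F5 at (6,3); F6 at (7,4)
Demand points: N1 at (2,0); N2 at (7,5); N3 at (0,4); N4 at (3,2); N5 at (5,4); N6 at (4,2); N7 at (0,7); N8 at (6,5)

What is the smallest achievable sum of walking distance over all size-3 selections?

19

Open {F2, F3, F6}.
  N1→F2 4, N2→F6 1, N3→F2 2, N4→F2 3, N5→F6 2, N6→F2 4, N7→F3 1, N8→F6 2  ⇒ total 19.
Compare {F1, F2, F6}: total 20.
Compare {F2, F3, F5}: total 20.
No size-3 selection does better; minimum is 19.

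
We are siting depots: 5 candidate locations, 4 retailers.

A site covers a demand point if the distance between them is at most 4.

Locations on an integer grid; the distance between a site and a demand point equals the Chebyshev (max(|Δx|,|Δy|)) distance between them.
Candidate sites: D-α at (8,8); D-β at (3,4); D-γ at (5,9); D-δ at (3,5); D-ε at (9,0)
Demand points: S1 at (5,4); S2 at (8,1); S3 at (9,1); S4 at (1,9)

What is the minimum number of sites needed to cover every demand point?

2

Coverage sets (demand points within 4 of each site):
  D-α: {S1}
  D-β: {S1}
  D-γ: {S4}
  D-δ: {S1, S4}
  D-ε: {S1, S2, S3}
No single site covers all 4 demand points.
But {D-γ, D-ε} covers everything, so the minimum is 2.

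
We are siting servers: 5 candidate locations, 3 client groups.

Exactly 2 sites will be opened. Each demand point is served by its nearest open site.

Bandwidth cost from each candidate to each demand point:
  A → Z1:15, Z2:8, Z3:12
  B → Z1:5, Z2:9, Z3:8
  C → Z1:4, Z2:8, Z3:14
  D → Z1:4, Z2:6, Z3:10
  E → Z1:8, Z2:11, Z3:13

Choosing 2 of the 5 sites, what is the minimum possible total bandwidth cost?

18

Open {B, D}.
  Z1→D 4, Z2→D 6, Z3→B 8  ⇒ total 18.
Compare {A, D}: total 20.
Compare {B, C}: total 20.
No size-2 selection does better; minimum is 18.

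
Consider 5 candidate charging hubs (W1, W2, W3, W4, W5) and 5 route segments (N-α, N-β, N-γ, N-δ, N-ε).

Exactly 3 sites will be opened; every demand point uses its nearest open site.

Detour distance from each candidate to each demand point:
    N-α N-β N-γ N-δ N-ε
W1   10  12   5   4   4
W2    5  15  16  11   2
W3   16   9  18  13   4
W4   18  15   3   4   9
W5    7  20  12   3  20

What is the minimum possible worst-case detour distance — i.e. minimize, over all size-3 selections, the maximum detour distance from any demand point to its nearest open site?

9

Open {W1, W2, W3}.
  Farthest demand point is N-β at detour distance 9 (to W3); all others are ≤ 9.
With {W1, W3, W5} the worst case is 9.
With {W2, W3, W4} the worst case is 9.
No size-3 selection achieves below 9.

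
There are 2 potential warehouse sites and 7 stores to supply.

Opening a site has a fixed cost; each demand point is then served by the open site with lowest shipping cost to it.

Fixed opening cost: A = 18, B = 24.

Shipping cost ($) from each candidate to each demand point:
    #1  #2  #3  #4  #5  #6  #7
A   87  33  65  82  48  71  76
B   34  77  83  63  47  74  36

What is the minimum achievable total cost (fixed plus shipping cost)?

391

Open {A, B}: assign each demand point to its cheapest open site.
  #1→B 34, #2→A 33, #3→A 65, #4→B 63, #5→B 47, #6→A 71, #7→B 36
  shipping cost 349, fixed 42 → total 391.
Compare {B}: shipping cost 414 + fixed 24 = 438.
Compare {A}: shipping cost 462 + fixed 18 = 480.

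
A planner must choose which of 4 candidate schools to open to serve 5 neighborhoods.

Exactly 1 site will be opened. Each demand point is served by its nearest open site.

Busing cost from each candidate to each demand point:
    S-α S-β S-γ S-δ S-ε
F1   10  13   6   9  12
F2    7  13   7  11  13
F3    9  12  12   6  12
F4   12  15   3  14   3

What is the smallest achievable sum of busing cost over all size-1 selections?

47

Open {F4}.
  S-α→F4 12, S-β→F4 15, S-γ→F4 3, S-δ→F4 14, S-ε→F4 3  ⇒ total 47.
Compare {F1}: total 50.
Compare {F2}: total 51.
No size-1 selection does better; minimum is 47.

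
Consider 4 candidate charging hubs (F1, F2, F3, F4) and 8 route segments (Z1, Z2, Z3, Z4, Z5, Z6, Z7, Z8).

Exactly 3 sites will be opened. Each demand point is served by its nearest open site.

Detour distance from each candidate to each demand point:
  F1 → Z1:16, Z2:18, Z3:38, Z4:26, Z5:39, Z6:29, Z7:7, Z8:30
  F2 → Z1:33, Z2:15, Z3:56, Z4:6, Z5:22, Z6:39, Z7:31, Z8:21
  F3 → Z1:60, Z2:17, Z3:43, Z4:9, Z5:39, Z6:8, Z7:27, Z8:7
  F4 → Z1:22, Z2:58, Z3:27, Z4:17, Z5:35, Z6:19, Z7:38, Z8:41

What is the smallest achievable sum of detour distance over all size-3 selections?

119

Open {F1, F2, F3}.
  Z1→F1 16, Z2→F2 15, Z3→F1 38, Z4→F2 6, Z5→F2 22, Z6→F3 8, Z7→F1 7, Z8→F3 7  ⇒ total 119.
Compare {F1, F3, F4}: total 126.
Compare {F1, F2, F4}: total 133.
No size-3 selection does better; minimum is 119.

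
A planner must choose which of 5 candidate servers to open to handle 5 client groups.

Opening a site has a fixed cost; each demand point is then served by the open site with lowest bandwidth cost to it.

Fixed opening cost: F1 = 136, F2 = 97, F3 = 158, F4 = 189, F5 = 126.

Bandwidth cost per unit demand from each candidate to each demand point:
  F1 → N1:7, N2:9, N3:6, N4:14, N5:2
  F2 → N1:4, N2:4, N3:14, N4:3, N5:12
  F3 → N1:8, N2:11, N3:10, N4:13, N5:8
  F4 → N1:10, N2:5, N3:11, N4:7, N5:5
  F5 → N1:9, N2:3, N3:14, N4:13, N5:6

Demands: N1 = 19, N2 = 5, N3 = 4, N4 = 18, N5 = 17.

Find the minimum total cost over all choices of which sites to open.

441

Open {F1, F2}: assign each demand point to its cheapest open site.
  N1→F2 19×4=76, N2→F2 5×4=20, N3→F1 4×6=24, N4→F2 18×3=54, N5→F1 17×2=34
  bandwidth cost 208, fixed 233 → total 441.
Compare {F2}: bandwidth cost 410 + fixed 97 = 507.
Compare {F2, F5}: bandwidth cost 303 + fixed 223 = 526.
Compare {F1, F2, F5}: bandwidth cost 203 + fixed 359 = 562.
All other subsets cost ≥ 507. Minimum total cost: 441.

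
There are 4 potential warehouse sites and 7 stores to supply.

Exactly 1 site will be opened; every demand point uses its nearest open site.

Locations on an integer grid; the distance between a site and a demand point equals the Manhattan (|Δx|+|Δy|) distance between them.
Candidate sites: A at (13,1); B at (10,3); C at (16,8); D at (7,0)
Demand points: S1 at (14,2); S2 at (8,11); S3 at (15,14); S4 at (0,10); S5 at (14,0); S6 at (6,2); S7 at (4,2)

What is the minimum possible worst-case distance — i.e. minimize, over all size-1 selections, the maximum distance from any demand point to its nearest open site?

17

Open {B}.
  Farthest demand point is S4 at distance 17 (to B); all others are ≤ 17.
With {C} the worst case is 18.
With {A} the worst case is 22.
No size-1 selection achieves below 17.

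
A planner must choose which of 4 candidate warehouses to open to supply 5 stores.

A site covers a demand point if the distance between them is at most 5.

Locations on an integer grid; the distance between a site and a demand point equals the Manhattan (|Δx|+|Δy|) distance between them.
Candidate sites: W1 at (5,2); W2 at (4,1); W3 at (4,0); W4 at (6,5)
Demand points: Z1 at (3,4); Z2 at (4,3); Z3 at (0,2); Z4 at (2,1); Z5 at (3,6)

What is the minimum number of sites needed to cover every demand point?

Coverage sets (demand points within 5 of each site):
  W1: {Z1, Z2, Z3, Z4}
  W2: {Z1, Z2, Z3, Z4}
  W3: {Z1, Z2, Z4}
  W4: {Z1, Z2, Z5}
No single site covers all 5 demand points.
But {W1, W4} covers everything, so the minimum is 2.

2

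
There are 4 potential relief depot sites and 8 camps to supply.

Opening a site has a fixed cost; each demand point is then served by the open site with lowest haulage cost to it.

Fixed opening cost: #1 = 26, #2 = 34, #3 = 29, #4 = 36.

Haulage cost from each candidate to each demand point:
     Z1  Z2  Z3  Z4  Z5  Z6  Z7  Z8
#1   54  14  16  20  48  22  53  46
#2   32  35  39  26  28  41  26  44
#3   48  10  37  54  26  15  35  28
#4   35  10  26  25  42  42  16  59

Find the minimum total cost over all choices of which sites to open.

Open {#3, #4}: assign each demand point to its cheapest open site.
  Z1→#4 35, Z2→#3 10, Z3→#4 26, Z4→#4 25, Z5→#3 26, Z6→#3 15, Z7→#4 16, Z8→#3 28
  haulage cost 181, fixed 65 → total 246.
Compare {#1, #3}: haulage cost 198 + fixed 55 = 253.
Compare {#1, #3, #4}: haulage cost 166 + fixed 91 = 257.
Compare {#1, #2}: haulage cost 202 + fixed 60 = 262.
All other subsets cost ≥ 253. Minimum total cost: 246.

246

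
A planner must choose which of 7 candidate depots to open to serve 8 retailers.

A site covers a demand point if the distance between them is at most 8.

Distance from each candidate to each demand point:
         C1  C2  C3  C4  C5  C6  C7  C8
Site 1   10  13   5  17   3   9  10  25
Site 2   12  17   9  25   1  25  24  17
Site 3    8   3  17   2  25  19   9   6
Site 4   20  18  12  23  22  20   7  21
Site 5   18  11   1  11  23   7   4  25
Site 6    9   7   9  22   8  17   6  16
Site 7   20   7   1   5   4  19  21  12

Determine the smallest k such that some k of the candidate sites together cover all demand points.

Coverage sets (demand points within 8 of each site):
  Site 1: {C3, C5}
  Site 2: {C5}
  Site 3: {C1, C2, C4, C8}
  Site 4: {C7}
  Site 5: {C3, C6, C7}
  Site 6: {C2, C5, C7}
  Site 7: {C2, C3, C4, C5}
No 2 sites suffice: every size-2 union leaves at least one demand point uncovered.
But {Site 1, Site 3, Site 5} covers everything, so the minimum is 3.

3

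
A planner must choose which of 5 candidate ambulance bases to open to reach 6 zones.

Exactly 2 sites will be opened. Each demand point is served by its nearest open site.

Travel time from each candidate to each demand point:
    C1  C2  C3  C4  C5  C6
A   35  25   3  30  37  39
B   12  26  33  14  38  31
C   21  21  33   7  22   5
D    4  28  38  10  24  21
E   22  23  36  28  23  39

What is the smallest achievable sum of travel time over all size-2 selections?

79

Open {A, C}.
  C1→C 21, C2→C 21, C3→A 3, C4→C 7, C5→C 22, C6→C 5  ⇒ total 79.
Compare {A, D}: total 87.
Compare {C, D}: total 92.
No size-2 selection does better; minimum is 79.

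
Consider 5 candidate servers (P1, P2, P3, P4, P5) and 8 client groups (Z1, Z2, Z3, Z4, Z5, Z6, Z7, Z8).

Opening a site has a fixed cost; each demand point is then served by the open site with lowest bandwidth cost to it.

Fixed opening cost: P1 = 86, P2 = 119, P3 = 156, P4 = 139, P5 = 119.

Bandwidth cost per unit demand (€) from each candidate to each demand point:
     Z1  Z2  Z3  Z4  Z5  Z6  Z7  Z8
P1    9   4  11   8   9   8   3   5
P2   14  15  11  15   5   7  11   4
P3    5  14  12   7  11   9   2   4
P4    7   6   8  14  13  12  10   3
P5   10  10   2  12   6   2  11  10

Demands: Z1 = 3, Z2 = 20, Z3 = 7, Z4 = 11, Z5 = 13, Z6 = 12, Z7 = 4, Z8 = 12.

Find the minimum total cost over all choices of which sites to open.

Open {P1, P5}: assign each demand point to its cheapest open site.
  Z1→P1 3×9=27, Z2→P1 20×4=80, Z3→P5 7×2=14, Z4→P1 11×8=88, Z5→P5 13×6=78, Z6→P5 12×2=24, Z7→P1 4×3=12, Z8→P1 12×5=60
  bandwidth cost 383, fixed 205 → total 588.
Compare {P1}: bandwidth cost 557 + fixed 86 = 643.
Compare {P1, P2, P5}: bandwidth cost 358 + fixed 324 = 682.
Compare {P1, P2}: bandwidth cost 481 + fixed 205 = 686.
All other subsets cost ≥ 643. Minimum total cost: 588.

588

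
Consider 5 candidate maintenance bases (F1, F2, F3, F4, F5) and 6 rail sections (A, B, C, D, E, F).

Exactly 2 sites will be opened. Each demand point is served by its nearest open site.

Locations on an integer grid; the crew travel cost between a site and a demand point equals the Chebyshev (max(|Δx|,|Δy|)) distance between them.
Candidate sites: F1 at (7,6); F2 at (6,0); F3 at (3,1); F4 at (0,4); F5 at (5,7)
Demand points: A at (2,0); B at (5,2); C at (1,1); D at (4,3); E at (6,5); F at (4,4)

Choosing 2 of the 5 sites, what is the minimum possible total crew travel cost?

Open {F1, F3}.
  A→F3 1, B→F3 2, C→F3 2, D→F3 2, E→F1 1, F→F1 3  ⇒ total 11.
Compare {F3, F5}: total 12.
Compare {F2, F3}: total 14.
No size-2 selection does better; minimum is 11.

11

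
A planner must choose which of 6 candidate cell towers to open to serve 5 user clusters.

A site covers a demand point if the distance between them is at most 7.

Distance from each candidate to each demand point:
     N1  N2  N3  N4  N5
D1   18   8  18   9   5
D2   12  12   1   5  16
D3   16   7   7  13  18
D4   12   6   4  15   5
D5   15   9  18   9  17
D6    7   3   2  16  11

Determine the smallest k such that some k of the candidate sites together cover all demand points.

3

Coverage sets (demand points within 7 of each site):
  D1: {N5}
  D2: {N3, N4}
  D3: {N2, N3}
  D4: {N2, N3, N5}
  D5: {}
  D6: {N1, N2, N3}
No 2 sites suffice: every size-2 union leaves at least one demand point uncovered.
But {D1, D2, D6} covers everything, so the minimum is 3.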